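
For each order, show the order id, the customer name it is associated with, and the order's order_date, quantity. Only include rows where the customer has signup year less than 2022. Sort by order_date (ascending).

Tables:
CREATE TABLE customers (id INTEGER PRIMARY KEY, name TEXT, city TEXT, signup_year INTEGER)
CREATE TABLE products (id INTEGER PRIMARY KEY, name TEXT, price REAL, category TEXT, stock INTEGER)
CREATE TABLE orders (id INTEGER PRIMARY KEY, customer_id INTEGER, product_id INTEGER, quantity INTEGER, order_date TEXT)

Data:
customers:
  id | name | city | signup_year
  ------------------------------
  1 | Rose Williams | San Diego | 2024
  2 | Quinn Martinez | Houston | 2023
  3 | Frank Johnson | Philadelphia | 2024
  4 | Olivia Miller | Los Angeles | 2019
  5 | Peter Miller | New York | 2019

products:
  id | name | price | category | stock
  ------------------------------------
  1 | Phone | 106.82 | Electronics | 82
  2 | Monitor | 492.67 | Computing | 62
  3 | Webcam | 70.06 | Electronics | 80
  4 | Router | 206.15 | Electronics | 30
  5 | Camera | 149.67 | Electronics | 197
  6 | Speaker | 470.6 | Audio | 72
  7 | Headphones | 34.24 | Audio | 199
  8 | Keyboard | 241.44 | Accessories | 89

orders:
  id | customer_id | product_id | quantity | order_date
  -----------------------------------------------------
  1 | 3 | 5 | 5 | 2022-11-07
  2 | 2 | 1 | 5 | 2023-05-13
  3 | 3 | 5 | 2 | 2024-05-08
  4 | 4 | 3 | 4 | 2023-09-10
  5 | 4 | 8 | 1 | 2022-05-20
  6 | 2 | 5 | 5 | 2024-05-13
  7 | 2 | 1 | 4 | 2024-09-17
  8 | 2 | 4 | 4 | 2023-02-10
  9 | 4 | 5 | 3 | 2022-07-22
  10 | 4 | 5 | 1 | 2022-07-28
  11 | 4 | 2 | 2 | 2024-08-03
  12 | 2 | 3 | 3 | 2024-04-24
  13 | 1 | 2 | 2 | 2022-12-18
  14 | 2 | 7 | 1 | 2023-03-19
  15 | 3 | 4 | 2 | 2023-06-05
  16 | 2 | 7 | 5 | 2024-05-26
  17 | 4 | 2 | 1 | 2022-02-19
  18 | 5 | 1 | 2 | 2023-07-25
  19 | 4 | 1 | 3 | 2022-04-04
SELECT c.id, p.name AS customer, c.order_date, c.quantity FROM orders c JOIN customers p ON c.customer_id = p.id WHERE p.signup_year < 2022 ORDER BY c.order_date ASC

Execution result:
id | customer | order_date | quantity
17 | Olivia Miller | 2022-02-19 | 1
19 | Olivia Miller | 2022-04-04 | 3
5 | Olivia Miller | 2022-05-20 | 1
9 | Olivia Miller | 2022-07-22 | 3
10 | Olivia Miller | 2022-07-28 | 1
18 | Peter Miller | 2023-07-25 | 2
4 | Olivia Miller | 2023-09-10 | 4
11 | Olivia Miller | 2024-08-03 | 2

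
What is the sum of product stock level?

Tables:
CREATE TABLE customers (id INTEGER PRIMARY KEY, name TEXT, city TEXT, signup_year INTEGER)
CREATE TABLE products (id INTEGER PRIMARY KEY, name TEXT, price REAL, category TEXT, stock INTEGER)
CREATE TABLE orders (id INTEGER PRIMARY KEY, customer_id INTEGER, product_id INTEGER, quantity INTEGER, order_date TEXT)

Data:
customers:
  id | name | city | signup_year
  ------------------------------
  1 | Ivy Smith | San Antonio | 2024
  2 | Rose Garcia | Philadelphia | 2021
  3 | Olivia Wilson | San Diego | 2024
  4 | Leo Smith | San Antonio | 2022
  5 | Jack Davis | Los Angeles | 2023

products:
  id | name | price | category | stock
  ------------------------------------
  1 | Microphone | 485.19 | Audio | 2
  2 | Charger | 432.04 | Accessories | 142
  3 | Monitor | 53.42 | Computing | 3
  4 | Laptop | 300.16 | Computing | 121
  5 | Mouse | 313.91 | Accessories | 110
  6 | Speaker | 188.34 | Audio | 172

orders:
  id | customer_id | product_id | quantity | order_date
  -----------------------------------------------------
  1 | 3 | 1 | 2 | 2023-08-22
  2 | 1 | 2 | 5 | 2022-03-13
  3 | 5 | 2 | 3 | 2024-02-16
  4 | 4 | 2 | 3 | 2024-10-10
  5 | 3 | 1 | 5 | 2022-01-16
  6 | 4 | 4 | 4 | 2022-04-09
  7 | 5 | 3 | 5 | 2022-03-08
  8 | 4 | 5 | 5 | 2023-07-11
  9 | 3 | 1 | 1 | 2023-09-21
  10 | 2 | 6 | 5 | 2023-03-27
SELECT SUM(stock) FROM products

Execution result:
550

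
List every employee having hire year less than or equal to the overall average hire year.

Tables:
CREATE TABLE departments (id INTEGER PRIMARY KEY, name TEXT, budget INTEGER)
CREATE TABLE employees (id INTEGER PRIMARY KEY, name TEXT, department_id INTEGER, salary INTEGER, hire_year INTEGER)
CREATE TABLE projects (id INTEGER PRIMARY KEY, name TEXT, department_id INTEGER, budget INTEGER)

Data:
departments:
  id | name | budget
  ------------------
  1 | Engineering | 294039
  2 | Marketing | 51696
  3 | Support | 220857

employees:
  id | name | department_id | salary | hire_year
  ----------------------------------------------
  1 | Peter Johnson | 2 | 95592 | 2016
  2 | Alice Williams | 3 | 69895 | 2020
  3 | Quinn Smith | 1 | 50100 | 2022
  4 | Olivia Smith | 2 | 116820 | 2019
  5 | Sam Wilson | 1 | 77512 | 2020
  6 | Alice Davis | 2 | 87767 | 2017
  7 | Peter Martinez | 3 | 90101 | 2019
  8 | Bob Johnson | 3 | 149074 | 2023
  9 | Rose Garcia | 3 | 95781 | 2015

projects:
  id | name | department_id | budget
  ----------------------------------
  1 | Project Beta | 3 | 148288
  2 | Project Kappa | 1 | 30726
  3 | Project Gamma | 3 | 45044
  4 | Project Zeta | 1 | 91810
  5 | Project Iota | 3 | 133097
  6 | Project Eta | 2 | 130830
SELECT name, hire_year FROM employees WHERE hire_year <= (SELECT AVG(hire_year) FROM employees)

Execution result:
name | hire_year
Peter Johnson | 2016
Olivia Smith | 2019
Alice Davis | 2017
Peter Martinez | 2019
Rose Garcia | 2015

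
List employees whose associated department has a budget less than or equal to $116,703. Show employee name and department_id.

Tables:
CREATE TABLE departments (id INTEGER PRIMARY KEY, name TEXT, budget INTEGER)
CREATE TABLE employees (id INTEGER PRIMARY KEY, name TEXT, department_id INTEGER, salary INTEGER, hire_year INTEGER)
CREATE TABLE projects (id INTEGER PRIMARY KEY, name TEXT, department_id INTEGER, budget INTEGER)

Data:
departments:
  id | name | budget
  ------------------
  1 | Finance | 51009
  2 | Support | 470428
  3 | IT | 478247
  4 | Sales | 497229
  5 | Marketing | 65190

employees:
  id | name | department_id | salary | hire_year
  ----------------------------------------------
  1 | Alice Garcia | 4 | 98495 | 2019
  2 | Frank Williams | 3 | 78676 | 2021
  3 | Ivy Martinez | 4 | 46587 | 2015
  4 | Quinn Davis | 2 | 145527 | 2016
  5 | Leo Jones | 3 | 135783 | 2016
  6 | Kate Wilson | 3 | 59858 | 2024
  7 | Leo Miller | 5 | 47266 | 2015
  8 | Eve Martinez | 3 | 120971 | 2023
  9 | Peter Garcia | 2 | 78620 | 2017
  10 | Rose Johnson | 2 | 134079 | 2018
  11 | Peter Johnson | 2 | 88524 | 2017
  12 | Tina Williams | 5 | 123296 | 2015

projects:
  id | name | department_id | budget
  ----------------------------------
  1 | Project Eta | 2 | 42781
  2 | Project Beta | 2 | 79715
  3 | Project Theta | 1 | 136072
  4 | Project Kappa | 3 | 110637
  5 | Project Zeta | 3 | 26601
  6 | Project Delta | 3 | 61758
SELECT name, department_id FROM employees WHERE department_id IN (SELECT id FROM departments WHERE budget <= 116703)

Execution result:
name | department_id
Leo Miller | 5
Tina Williams | 5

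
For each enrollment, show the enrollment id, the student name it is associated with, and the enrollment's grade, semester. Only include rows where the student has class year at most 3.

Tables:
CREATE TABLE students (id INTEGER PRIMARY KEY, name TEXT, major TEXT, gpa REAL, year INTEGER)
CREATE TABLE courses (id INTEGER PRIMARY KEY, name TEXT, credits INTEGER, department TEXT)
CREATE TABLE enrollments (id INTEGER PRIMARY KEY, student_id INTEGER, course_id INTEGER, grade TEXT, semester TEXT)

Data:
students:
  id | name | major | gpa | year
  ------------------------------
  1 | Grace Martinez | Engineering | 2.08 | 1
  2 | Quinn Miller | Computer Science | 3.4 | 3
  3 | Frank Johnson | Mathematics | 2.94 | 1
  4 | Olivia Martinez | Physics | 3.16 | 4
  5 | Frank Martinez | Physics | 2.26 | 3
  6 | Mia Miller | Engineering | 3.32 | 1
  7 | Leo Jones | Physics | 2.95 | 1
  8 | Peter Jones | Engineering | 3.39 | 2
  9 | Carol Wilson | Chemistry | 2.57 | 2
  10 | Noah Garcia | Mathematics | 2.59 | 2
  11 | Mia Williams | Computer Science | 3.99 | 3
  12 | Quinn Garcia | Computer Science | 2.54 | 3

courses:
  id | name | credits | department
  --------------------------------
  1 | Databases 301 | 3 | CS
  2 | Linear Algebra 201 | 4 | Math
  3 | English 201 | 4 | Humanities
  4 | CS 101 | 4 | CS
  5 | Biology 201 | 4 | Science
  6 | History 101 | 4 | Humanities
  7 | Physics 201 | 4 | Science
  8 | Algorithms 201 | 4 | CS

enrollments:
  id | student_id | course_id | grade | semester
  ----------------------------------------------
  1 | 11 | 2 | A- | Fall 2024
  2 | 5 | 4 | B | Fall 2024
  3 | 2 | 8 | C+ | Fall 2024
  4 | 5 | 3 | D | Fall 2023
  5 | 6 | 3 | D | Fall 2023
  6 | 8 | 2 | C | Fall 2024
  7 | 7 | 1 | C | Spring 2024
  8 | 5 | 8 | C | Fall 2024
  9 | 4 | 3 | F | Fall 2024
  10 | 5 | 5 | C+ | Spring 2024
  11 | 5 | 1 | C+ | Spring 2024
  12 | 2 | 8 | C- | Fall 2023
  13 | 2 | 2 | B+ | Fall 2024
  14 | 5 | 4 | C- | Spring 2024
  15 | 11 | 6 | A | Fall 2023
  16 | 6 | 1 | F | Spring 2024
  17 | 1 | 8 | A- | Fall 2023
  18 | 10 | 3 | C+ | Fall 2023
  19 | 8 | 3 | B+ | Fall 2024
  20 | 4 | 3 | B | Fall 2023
SELECT c.id, p.name AS student, c.grade, c.semester FROM enrollments c JOIN students p ON c.student_id = p.id WHERE p.year <= 3

Execution result:
id | student | grade | semester
1 | Mia Williams | A- | Fall 2024
2 | Frank Martinez | B | Fall 2024
3 | Quinn Miller | C+ | Fall 2024
4 | Frank Martinez | D | Fall 2023
5 | Mia Miller | D | Fall 2023
6 | Peter Jones | C | Fall 2024
7 | Leo Jones | C | Spring 2024
8 | Frank Martinez | C | Fall 2024
10 | Frank Martinez | C+ | Spring 2024
11 | Frank Martinez | C+ | Spring 2024
12 | Quinn Miller | C- | Fall 2023
13 | Quinn Miller | B+ | Fall 2024
14 | Frank Martinez | C- | Spring 2024
15 | Mia Williams | A | Fall 2023
16 | Mia Miller | F | Spring 2024
17 | Grace Martinez | A- | Fall 2023
18 | Noah Garcia | C+ | Fall 2023
19 | Peter Jones | B+ | Fall 2024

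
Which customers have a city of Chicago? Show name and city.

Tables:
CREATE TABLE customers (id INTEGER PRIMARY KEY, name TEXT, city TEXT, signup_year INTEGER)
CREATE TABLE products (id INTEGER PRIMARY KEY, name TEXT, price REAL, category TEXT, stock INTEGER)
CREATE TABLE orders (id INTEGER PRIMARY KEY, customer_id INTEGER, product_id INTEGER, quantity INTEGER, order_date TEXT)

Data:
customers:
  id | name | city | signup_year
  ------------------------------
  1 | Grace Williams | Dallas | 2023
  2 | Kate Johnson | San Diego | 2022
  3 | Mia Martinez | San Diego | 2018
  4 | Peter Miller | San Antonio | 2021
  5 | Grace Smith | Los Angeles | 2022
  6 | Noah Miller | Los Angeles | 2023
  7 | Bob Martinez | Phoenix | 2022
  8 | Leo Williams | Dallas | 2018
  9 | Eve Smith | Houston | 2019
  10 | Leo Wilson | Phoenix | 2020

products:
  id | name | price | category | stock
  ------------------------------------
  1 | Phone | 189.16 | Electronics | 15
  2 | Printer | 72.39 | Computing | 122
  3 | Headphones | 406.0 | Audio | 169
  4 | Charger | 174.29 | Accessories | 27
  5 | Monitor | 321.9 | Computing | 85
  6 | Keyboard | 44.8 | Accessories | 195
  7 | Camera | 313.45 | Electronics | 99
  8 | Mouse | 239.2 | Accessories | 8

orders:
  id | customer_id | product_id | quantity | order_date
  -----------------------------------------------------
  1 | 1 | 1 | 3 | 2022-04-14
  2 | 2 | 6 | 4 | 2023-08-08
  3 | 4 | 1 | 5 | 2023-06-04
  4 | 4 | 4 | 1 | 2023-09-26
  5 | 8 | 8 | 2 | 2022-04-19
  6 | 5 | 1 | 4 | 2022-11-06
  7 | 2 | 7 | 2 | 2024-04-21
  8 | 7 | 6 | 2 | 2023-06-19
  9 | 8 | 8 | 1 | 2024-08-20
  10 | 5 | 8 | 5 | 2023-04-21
SELECT name, city FROM customers WHERE city = 'Chicago'

Execution result:
(no rows)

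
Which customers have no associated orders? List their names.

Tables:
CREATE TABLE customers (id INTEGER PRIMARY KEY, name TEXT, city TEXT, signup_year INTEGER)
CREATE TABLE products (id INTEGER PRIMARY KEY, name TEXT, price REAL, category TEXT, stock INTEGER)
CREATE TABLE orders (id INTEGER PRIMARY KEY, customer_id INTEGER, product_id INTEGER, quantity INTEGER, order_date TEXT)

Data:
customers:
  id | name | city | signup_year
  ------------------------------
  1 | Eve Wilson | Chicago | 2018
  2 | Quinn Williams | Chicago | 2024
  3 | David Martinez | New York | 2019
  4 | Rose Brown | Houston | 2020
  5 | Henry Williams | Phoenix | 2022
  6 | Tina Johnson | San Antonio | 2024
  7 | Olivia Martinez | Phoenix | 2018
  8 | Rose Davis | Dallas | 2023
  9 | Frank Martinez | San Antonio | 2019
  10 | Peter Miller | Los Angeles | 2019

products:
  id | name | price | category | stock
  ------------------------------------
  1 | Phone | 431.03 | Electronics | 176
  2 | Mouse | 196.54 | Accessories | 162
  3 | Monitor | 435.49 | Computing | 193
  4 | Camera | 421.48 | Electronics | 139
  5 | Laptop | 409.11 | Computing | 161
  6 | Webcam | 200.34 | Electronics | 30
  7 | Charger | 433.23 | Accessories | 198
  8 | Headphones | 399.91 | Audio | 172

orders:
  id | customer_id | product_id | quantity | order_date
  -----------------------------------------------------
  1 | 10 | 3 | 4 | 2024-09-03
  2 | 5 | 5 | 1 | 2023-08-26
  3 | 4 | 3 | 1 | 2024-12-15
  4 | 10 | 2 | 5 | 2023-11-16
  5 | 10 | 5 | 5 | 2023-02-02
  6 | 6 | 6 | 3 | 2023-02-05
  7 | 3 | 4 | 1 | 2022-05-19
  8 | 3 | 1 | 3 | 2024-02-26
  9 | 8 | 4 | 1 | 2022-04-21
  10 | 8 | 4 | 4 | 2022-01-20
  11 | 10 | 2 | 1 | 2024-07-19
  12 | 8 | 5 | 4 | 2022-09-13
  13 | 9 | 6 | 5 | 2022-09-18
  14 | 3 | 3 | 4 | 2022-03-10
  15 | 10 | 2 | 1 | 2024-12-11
SELECT p.name FROM customers p LEFT JOIN orders c ON c.customer_id = p.id WHERE c.id IS NULL

Execution result:
name
Eve Wilson
Quinn Williams
Olivia Martinez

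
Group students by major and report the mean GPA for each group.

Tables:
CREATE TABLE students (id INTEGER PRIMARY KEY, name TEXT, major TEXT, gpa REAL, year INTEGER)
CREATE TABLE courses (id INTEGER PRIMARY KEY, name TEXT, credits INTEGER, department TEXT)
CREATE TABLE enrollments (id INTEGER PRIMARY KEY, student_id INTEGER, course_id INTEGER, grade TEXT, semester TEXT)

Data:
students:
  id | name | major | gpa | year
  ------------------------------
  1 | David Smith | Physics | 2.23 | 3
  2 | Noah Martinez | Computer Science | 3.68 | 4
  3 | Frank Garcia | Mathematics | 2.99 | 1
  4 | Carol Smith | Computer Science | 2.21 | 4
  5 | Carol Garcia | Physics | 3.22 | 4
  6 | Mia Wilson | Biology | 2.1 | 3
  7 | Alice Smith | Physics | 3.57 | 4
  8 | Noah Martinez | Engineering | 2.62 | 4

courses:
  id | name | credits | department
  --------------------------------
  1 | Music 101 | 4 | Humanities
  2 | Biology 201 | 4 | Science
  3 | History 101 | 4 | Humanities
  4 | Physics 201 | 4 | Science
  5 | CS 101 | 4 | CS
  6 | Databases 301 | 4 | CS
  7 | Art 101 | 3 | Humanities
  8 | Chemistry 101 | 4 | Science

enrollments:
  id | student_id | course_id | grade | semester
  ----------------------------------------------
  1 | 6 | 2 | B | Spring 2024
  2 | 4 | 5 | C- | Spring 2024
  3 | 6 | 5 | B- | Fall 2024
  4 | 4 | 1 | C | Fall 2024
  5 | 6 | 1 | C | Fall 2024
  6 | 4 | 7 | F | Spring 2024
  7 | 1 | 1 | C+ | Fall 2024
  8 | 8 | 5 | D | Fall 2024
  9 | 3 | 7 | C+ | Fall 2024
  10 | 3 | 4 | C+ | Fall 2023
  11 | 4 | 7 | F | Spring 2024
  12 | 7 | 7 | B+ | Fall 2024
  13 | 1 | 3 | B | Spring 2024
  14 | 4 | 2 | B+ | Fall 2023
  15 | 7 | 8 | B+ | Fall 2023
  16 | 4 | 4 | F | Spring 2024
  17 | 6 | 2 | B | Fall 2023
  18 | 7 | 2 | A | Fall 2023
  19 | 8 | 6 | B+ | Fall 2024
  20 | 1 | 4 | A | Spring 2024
SELECT major, AVG(gpa) AS avg_gpa FROM students GROUP BY major

Execution result:
major | avg_gpa
Biology | 2.10
Computer Science | 2.95
Engineering | 2.62
Mathematics | 2.99
Physics | 3.01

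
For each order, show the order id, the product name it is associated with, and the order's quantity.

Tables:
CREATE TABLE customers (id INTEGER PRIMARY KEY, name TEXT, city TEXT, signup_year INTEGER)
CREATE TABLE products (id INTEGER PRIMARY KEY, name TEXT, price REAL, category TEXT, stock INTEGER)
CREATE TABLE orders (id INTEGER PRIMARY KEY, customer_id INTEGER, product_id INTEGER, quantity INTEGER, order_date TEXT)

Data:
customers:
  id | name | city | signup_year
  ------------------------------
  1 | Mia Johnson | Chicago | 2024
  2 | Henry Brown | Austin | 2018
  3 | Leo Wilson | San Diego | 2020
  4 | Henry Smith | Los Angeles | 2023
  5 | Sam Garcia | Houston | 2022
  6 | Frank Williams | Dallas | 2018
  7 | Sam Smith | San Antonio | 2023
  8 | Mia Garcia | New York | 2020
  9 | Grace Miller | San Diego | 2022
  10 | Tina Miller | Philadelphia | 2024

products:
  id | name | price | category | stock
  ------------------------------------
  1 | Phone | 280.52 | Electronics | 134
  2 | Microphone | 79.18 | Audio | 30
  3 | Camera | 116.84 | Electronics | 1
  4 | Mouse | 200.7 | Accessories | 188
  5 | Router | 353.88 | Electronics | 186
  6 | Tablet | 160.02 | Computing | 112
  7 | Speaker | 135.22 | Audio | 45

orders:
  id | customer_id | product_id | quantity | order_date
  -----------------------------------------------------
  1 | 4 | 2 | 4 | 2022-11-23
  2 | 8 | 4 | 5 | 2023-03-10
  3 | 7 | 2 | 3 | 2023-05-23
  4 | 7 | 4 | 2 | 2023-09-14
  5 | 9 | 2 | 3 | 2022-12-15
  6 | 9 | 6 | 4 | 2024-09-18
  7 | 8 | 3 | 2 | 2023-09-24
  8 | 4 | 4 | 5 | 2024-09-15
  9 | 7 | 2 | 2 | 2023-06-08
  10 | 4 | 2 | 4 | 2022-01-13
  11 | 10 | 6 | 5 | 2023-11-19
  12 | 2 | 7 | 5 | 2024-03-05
SELECT c.id, p.name AS product, c.quantity FROM orders c JOIN products p ON c.product_id = p.id

Execution result:
id | product | quantity
1 | Microphone | 4
2 | Mouse | 5
3 | Microphone | 3
4 | Mouse | 2
5 | Microphone | 3
6 | Tablet | 4
7 | Camera | 2
8 | Mouse | 5
9 | Microphone | 2
10 | Microphone | 4
11 | Tablet | 5
12 | Speaker | 5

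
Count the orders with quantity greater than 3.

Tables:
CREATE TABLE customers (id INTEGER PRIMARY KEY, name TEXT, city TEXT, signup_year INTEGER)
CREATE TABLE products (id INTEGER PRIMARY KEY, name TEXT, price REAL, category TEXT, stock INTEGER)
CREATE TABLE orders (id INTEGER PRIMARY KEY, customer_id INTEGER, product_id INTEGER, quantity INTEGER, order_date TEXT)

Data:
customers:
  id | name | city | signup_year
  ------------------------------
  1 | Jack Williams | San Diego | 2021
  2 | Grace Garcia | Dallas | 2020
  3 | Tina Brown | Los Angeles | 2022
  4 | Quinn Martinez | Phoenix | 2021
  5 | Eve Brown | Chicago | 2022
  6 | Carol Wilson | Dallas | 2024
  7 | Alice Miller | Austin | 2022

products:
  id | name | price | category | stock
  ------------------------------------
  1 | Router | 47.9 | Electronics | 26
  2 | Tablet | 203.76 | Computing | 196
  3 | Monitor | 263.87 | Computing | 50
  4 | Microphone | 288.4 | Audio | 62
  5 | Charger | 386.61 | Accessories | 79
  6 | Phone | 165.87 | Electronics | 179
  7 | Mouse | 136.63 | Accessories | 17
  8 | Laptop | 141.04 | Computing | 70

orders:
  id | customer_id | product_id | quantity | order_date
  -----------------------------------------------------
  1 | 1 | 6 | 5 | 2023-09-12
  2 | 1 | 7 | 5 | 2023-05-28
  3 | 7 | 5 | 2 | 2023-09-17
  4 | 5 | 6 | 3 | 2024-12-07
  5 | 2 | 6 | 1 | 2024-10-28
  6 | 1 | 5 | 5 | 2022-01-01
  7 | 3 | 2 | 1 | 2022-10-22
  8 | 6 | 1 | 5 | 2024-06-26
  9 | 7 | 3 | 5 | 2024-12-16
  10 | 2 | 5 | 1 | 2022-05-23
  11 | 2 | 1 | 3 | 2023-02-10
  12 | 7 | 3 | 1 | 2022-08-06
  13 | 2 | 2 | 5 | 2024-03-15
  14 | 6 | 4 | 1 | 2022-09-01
SELECT COUNT(*) FROM orders WHERE quantity > 3

Execution result:
6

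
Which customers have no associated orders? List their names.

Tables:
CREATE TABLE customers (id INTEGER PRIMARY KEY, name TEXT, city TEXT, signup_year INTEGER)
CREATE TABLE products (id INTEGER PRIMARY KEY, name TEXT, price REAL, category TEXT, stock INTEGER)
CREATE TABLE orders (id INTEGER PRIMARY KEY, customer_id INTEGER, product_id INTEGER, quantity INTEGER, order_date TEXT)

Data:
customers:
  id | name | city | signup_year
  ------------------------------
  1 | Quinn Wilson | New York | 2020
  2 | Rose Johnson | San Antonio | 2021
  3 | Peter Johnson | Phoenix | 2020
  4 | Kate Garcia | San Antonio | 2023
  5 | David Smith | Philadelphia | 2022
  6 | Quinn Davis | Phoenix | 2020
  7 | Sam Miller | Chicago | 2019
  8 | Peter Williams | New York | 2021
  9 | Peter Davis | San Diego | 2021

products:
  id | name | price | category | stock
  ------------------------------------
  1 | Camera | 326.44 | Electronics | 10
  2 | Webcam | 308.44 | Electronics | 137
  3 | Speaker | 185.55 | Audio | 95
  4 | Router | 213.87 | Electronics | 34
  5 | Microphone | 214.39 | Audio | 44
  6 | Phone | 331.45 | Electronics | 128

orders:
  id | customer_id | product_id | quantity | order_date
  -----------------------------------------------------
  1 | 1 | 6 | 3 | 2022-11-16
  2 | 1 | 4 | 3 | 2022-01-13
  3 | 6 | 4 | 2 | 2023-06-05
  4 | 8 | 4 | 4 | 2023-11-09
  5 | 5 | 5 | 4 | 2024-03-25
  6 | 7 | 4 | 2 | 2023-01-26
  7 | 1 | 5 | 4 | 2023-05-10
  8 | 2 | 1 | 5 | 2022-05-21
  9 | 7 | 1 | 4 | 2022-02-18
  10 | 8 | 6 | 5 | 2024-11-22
SELECT p.name FROM customers p LEFT JOIN orders c ON c.customer_id = p.id WHERE c.id IS NULL

Execution result:
name
Peter Johnson
Kate Garcia
Peter Davis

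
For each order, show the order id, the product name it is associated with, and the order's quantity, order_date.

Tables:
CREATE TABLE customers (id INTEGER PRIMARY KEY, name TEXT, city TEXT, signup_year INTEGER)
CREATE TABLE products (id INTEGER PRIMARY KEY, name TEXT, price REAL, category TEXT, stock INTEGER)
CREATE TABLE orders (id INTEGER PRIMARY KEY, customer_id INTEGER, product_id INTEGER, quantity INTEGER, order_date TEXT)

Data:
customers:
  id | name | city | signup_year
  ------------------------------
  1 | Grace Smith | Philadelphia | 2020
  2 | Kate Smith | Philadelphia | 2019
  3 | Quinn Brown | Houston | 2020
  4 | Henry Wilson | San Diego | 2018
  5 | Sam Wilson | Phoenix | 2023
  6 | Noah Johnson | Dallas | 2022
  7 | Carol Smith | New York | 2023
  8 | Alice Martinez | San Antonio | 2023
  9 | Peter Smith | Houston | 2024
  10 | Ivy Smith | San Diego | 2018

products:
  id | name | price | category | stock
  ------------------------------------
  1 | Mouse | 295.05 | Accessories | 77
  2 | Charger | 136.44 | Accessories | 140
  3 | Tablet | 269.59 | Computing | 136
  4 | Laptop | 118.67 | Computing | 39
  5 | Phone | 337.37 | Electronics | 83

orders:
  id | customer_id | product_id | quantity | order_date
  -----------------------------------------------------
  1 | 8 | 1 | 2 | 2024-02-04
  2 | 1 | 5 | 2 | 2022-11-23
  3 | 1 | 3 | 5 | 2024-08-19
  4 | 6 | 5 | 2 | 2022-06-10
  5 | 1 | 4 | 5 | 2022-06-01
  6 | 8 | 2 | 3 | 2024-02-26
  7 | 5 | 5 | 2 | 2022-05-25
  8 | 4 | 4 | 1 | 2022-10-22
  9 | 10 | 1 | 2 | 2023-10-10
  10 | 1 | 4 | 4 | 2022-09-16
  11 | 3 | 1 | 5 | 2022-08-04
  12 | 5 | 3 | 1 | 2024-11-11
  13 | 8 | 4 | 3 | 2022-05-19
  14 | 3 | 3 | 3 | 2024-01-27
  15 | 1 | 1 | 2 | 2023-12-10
SELECT c.id, p.name AS product, c.quantity, c.order_date FROM orders c JOIN products p ON c.product_id = p.id

Execution result:
id | product | quantity | order_date
1 | Mouse | 2 | 2024-02-04
2 | Phone | 2 | 2022-11-23
3 | Tablet | 5 | 2024-08-19
4 | Phone | 2 | 2022-06-10
5 | Laptop | 5 | 2022-06-01
6 | Charger | 3 | 2024-02-26
7 | Phone | 2 | 2022-05-25
8 | Laptop | 1 | 2022-10-22
9 | Mouse | 2 | 2023-10-10
10 | Laptop | 4 | 2022-09-16
11 | Mouse | 5 | 2022-08-04
12 | Tablet | 1 | 2024-11-11
13 | Laptop | 3 | 2022-05-19
14 | Tablet | 3 | 2024-01-27
15 | Mouse | 2 | 2023-12-10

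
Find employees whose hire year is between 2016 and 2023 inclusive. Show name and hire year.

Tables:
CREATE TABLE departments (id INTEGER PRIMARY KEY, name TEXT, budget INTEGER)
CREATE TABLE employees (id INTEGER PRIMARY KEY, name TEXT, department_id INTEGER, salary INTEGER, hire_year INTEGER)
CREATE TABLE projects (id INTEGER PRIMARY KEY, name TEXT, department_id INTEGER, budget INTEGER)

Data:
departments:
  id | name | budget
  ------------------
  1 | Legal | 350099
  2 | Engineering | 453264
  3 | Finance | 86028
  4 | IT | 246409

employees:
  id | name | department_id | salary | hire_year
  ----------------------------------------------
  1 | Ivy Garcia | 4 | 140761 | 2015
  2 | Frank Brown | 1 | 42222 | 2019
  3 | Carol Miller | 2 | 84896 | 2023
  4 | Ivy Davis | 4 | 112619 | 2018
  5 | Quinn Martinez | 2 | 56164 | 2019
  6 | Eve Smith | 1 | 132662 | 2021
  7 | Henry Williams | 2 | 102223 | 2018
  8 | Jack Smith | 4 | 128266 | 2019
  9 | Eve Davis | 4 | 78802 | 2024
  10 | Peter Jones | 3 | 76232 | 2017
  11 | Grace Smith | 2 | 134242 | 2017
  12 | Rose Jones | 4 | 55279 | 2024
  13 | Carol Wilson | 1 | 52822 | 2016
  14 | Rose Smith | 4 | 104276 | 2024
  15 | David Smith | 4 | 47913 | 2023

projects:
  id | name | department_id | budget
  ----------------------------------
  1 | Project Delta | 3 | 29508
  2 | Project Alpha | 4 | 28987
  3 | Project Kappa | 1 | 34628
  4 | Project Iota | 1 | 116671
SELECT name, hire_year FROM employees WHERE hire_year BETWEEN 2016 AND 2023

Execution result:
name | hire_year
Frank Brown | 2019
Carol Miller | 2023
Ivy Davis | 2018
Quinn Martinez | 2019
Eve Smith | 2021
Henry Williams | 2018
Jack Smith | 2019
Peter Jones | 2017
Grace Smith | 2017
Carol Wilson | 2016
David Smith | 2023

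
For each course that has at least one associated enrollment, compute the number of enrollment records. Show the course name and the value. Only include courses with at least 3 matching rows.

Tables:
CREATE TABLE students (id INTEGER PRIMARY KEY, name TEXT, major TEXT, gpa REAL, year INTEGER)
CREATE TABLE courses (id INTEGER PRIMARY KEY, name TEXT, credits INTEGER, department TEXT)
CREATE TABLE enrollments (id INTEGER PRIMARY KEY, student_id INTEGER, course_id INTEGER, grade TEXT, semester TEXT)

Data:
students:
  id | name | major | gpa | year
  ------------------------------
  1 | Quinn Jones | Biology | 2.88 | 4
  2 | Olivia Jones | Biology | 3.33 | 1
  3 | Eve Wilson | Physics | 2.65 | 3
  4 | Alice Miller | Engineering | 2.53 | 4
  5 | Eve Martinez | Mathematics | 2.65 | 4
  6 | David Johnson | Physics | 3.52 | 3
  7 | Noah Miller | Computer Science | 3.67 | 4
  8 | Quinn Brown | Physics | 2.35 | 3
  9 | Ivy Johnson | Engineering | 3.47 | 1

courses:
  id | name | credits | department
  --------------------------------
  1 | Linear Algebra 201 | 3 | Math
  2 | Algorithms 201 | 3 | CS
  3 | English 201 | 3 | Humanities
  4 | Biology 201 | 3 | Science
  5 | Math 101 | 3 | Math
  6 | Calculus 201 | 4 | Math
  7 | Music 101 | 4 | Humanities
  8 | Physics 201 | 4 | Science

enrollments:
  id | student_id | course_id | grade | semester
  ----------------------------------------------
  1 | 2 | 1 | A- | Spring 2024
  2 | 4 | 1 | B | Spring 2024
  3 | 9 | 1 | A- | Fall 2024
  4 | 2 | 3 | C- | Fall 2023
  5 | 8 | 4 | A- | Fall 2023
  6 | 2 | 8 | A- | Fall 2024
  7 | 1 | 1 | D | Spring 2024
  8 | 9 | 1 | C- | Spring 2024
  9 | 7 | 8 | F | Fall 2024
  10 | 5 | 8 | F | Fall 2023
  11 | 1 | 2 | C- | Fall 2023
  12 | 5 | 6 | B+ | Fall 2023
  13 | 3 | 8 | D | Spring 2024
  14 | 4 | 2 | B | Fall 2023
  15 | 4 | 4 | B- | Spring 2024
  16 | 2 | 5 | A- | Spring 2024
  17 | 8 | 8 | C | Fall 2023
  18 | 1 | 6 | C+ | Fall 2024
SELECT p.name, COUNT(*) AS n FROM enrollments c JOIN courses p ON c.course_id = p.id GROUP BY p.id, p.name HAVING COUNT(*) >= 3

Execution result:
name | n
Linear Algebra 201 | 5
Physics 201 | 5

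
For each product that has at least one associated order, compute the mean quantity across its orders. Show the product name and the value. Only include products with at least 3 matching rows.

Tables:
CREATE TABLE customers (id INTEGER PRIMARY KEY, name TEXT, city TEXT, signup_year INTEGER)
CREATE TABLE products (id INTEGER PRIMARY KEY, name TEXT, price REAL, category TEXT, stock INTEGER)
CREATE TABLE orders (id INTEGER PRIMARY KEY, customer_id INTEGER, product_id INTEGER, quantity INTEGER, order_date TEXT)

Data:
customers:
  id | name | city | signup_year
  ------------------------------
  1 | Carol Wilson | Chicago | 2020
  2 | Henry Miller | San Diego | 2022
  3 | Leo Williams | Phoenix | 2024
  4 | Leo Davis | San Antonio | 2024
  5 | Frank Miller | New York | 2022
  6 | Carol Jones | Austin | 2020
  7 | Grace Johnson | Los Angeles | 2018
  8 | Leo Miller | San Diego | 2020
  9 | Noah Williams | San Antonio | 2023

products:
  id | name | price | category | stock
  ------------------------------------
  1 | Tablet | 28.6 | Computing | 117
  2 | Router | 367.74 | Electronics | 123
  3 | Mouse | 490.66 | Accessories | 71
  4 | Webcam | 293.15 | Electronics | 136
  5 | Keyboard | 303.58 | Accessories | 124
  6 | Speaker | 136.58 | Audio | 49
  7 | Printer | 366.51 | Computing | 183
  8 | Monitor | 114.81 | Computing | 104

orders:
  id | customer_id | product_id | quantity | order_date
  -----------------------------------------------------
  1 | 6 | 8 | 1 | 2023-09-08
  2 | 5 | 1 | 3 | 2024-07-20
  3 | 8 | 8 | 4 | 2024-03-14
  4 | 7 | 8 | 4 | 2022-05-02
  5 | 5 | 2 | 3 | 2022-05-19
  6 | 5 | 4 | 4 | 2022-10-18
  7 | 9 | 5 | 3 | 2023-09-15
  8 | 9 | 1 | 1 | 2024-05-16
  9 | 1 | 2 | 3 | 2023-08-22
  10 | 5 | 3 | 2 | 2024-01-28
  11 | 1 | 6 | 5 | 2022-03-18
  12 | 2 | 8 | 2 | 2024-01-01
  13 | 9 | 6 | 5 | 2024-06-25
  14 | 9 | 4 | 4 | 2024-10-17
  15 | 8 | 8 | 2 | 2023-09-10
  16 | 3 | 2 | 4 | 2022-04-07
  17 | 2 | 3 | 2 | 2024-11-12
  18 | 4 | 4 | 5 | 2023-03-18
SELECT p.name, AVG(c.quantity) AS avg_quantity FROM orders c JOIN products p ON c.product_id = p.id GROUP BY p.id, p.name HAVING COUNT(*) >= 3

Execution result:
name | avg_quantity
Router | 3.33
Webcam | 4.33
Monitor | 2.60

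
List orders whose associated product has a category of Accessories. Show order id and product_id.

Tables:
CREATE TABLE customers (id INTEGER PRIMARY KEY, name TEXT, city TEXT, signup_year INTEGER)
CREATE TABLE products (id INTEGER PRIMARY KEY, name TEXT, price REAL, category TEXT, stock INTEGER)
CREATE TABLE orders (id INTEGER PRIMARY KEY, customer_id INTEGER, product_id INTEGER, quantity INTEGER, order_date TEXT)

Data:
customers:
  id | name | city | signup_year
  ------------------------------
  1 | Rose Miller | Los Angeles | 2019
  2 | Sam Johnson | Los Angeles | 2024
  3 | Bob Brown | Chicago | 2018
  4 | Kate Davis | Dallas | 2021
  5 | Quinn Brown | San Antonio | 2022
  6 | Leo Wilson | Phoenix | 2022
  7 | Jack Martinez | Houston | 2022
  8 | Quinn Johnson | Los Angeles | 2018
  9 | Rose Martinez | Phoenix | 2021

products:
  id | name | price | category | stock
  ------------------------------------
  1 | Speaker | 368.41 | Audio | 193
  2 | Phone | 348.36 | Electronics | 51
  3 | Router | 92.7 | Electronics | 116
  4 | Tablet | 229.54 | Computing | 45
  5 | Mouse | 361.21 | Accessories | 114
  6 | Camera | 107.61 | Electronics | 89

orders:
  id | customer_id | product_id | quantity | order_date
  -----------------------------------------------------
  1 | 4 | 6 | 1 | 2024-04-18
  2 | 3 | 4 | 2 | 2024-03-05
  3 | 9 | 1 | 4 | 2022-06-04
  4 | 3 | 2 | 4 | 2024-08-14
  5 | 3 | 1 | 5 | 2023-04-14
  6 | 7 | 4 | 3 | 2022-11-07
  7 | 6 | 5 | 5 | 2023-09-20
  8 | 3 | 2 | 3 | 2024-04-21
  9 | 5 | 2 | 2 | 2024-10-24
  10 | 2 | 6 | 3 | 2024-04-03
SELECT id, product_id FROM orders WHERE product_id IN (SELECT id FROM products WHERE category = 'Accessories')

Execution result:
id | product_id
7 | 5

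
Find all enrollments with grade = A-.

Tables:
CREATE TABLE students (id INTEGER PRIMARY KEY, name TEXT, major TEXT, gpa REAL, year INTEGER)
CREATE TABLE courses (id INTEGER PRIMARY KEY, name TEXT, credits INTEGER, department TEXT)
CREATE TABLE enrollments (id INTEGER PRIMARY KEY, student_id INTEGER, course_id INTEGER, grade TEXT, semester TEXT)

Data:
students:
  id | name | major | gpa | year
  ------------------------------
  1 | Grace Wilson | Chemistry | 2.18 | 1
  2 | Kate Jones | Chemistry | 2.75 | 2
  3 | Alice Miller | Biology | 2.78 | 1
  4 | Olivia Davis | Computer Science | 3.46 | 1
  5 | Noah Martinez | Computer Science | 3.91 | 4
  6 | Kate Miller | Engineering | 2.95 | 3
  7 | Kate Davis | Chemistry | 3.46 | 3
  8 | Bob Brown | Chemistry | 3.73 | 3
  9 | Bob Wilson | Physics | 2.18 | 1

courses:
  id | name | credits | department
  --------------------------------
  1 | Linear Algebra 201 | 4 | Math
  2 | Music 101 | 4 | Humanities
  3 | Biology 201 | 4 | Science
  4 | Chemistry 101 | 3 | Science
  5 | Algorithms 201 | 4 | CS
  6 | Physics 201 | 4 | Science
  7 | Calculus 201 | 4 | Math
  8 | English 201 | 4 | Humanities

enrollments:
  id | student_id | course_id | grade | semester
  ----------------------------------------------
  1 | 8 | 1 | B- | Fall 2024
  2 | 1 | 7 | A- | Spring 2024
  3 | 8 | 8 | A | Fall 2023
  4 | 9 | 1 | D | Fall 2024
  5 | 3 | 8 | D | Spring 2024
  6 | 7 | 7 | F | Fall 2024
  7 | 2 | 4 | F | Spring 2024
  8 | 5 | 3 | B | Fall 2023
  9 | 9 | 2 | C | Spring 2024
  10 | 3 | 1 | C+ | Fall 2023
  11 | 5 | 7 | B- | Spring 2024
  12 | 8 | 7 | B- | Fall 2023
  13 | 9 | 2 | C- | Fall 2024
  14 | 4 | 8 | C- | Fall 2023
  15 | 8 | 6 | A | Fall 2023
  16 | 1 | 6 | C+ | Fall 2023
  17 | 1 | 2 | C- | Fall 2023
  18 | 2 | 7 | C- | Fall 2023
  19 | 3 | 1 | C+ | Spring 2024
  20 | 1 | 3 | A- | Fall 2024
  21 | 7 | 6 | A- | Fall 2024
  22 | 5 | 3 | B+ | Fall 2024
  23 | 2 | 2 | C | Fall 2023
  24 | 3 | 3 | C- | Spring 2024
SELECT id, grade FROM enrollments WHERE grade = 'A-'

Execution result:
id | grade
2 | A-
20 | A-
21 | A-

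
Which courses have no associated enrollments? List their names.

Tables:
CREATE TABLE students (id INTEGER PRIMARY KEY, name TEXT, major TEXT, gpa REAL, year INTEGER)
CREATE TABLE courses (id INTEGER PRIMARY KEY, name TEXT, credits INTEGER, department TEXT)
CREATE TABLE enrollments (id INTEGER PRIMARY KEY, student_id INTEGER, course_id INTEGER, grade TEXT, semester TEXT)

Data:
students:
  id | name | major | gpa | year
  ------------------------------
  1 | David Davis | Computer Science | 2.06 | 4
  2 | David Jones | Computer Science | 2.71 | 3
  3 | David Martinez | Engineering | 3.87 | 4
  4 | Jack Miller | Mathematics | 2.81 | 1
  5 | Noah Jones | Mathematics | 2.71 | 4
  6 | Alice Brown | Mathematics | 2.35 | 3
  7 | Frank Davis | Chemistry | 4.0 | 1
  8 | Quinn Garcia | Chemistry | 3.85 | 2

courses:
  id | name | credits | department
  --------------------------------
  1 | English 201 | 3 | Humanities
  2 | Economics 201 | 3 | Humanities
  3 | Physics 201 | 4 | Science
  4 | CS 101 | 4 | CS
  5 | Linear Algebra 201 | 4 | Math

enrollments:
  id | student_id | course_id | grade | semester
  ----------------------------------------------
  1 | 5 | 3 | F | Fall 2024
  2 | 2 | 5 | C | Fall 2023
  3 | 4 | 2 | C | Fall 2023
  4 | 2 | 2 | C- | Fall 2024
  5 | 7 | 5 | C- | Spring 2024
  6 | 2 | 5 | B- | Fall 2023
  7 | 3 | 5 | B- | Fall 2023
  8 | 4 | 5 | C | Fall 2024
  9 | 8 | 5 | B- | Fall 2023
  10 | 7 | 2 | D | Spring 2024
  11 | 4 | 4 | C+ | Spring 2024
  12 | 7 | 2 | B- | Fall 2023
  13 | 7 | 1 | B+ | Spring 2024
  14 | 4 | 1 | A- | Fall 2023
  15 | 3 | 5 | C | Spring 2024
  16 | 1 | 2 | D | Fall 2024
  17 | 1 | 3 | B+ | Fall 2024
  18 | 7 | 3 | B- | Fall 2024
SELECT p.name FROM courses p LEFT JOIN enrollments c ON c.course_id = p.id WHERE c.id IS NULL

Execution result:
(no rows)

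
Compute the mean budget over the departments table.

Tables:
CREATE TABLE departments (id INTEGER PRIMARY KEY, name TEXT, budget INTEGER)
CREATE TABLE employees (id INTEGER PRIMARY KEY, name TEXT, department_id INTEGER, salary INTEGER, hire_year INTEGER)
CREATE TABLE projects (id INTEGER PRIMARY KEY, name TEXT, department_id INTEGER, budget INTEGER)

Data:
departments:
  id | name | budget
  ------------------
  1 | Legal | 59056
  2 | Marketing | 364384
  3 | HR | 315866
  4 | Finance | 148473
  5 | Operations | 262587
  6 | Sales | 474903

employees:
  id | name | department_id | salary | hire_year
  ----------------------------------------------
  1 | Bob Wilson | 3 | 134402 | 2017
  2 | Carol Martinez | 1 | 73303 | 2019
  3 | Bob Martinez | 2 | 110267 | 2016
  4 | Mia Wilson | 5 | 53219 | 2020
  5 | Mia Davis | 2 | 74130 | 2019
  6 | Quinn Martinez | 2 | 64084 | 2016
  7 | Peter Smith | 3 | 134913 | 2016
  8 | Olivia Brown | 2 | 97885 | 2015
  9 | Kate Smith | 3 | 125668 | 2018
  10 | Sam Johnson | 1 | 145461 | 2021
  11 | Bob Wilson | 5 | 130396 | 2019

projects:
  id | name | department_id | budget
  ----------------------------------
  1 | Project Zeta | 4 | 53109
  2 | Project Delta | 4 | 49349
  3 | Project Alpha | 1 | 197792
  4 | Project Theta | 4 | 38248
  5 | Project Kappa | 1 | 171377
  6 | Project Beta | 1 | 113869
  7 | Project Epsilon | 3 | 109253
SELECT AVG(budget) FROM departments

Execution result:
270878.17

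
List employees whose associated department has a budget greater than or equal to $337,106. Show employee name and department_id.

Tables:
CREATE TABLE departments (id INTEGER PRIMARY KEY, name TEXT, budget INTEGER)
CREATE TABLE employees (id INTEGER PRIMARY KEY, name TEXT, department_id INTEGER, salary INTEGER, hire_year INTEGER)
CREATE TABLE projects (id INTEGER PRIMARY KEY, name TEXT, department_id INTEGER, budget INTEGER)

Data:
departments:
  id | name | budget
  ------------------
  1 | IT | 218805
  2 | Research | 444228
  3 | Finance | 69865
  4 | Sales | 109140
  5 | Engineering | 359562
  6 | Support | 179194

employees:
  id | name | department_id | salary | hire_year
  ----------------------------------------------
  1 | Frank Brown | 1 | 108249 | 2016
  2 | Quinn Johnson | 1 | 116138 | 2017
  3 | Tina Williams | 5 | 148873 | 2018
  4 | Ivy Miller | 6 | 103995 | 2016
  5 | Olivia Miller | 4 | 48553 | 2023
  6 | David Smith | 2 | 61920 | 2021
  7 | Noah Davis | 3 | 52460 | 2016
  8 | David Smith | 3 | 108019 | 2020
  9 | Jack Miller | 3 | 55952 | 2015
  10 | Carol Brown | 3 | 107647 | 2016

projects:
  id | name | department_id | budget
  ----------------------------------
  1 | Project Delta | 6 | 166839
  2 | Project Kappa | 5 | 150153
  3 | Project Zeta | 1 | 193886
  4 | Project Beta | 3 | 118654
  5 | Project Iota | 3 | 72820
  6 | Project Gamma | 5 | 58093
SELECT name, department_id FROM employees WHERE department_id IN (SELECT id FROM departments WHERE budget >= 337106)

Execution result:
name | department_id
Tina Williams | 5
David Smith | 2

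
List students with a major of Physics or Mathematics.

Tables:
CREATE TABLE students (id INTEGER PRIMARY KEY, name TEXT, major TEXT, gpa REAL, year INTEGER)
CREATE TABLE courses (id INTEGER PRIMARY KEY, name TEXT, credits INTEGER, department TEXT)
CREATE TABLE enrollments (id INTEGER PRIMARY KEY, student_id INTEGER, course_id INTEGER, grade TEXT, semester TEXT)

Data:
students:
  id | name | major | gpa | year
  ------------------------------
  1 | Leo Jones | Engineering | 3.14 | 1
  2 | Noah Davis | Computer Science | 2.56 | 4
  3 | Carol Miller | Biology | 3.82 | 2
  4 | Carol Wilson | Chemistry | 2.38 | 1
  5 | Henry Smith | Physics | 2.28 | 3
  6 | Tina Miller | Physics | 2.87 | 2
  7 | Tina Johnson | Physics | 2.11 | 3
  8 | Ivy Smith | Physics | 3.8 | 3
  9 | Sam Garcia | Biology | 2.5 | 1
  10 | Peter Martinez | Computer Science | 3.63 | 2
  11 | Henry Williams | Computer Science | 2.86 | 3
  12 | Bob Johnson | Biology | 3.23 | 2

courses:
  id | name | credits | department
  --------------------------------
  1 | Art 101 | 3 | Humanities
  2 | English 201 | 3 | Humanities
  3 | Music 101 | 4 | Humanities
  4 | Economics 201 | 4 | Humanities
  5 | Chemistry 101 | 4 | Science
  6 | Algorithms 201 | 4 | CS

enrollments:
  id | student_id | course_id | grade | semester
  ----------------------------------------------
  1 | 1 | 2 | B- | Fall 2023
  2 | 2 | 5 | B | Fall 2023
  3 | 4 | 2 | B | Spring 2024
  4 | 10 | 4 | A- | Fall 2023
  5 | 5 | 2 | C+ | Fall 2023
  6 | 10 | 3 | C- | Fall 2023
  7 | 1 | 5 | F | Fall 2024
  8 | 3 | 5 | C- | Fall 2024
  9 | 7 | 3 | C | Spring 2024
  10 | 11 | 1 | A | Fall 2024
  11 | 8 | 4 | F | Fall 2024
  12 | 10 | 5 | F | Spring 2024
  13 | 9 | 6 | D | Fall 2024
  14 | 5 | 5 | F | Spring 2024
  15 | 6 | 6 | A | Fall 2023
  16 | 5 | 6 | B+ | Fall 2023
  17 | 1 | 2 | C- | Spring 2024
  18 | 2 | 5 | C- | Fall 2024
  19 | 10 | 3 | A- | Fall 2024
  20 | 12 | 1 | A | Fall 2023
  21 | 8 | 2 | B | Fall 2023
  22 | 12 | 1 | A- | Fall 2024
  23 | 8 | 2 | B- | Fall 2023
SELECT name, major FROM students WHERE major IN ('Physics', 'Mathematics')

Execution result:
name | major
Henry Smith | Physics
Tina Miller | Physics
Tina Johnson | Physics
Ivy Smith | Physics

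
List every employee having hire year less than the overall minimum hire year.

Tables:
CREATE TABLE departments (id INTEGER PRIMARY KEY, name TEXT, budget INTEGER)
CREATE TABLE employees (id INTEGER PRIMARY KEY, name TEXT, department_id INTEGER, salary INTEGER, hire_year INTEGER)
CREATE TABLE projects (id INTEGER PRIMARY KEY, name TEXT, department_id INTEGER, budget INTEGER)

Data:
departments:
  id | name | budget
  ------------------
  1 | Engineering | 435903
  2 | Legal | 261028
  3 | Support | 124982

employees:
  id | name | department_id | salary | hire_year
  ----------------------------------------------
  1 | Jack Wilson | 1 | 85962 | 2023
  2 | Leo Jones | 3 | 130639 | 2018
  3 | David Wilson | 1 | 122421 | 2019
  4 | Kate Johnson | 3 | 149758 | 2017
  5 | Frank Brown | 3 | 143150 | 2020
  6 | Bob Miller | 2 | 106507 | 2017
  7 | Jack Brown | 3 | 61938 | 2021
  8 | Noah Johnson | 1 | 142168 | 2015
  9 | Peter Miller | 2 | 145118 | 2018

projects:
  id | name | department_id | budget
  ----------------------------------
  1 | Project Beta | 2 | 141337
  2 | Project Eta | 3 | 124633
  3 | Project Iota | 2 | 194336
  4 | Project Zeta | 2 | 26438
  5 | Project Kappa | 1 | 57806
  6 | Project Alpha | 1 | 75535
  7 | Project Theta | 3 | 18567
SELECT name, hire_year FROM employees WHERE hire_year < (SELECT MIN(hire_year) FROM employees)

Execution result:
(no rows)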